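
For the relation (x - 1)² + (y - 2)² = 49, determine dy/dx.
Differentiate the relation implicitly: treat y = y(x) and apply the chain rule, so every y-derivative picks up a y' = dy/dx factor.

With everything moved to the left-hand side, differentiate term by term:
  d/dx[(x - 1)^2] = 2x - 2
  d/dx[(y - 2)^2] = 2·y'(y - 2)
  d/dx[-49] = 0

Separating the contributions that come from x directly and those that come through y:
  without y':      2x - 2
  multiplying y':  2y - 4

so (2x - 2) + (2y - 4)·y' = 0, and therefore
  dy/dx = -(2x - 2)/(2y - 4) = (1 - x)/(y - 2)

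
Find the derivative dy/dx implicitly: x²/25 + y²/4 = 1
Take d/dx of both sides. Since y is implicitly a function of x, the chain rule attaches a y' = dy/dx factor whenever we differentiate through y.

Set F(x, y) = (left side) − (right side), so the curve is F = 0. Differentiating each term of F:
  d/dx[x^2/25] = 2x/25
  d/dx[y^2/4] = y·y'/2
  d/dx[-1] = 0

Collecting, the y'-free part is the partial derivative in x and the y' coefficient is the partial derivative in y:
  ∂F/∂x = 2x/25
  ∂F/∂y = y/2

so d/dx[F(x, y(x))] = ∂F/∂x + (∂F/∂y)·y' = 0. Rearranging,
  dy/dx = -(∂F/∂x)/(∂F/∂y) = -(2x/25)/(y/2) = -4x/(25y)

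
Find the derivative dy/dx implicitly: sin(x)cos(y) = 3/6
Take d/dx of both sides. Since y is implicitly a function of x, the chain rule attaches a y' = dy/dx factor whenever we differentiate through y.

Set F(x, y) = (left side) − (right side), so the curve is F = 0. Differentiating each term of F:
  d/dx[sin(x)·cos(y)] = -y'·sin(x)·sin(y) + cos(x)·cos(y)
  d/dx[-1/2] = 0

Collecting, the y'-free part is the partial derivative in x and the y' coefficient is the partial derivative in y:
  ∂F/∂x = cos(x)·cos(y)
  ∂F/∂y = -sin(x)·sin(y)

so d/dx[F(x, y(x))] = ∂F/∂x + (∂F/∂y)·y' = 0. Rearranging,
  dy/dx = -(∂F/∂x)/(∂F/∂y) = -(cos(x)·cos(y))/(-sin(x)·sin(y)) = 1/(tan(x)·tan(y))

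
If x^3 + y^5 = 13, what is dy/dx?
Take d/dx of both sides. Since y is implicitly a function of x, the chain rule attaches a y' = dy/dx factor whenever we differentiate through y.

Set F(x, y) = (left side) − (right side), so the curve is F = 0. Differentiating each term of F:
  d/dx[x^3] = 3x^2
  d/dx[y^5] = 5y^4·y'
  d/dx[-13] = 0

Collecting, the y'-free part is the partial derivative in x and the y' coefficient is the partial derivative in y:
  ∂F/∂x = 3x^2
  ∂F/∂y = 5y^4

so d/dx[F(x, y(x))] = ∂F/∂x + (∂F/∂y)·y' = 0. Rearranging,
  dy/dx = -(∂F/∂x)/(∂F/∂y) = -(3x^2)/(5y^4) = -3x^2/(5y^4)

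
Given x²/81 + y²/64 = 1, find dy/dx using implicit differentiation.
Take d/dx of both sides. Since y is implicitly a function of x, the chain rule attaches a y' = dy/dx factor whenever we differentiate through y.

Set F(x, y) = (left side) − (right side), so the curve is F = 0. Differentiating each term of F:
  d/dx[x^2/81] = 2x/81
  d/dx[y^2/64] = y·y'/32
  d/dx[-1] = 0

Collecting, the y'-free part is the partial derivative in x and the y' coefficient is the partial derivative in y:
  ∂F/∂x = 2x/81
  ∂F/∂y = y/32

so d/dx[F(x, y(x))] = ∂F/∂x + (∂F/∂y)·y' = 0. Rearranging,
  dy/dx = -(∂F/∂x)/(∂F/∂y) = -(2x/81)/(y/32) = -64x/(81y)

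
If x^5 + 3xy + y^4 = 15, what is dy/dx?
Take d/dx of both sides. Since y is implicitly a function of x, the chain rule attaches a y' = dy/dx factor whenever we differentiate through y.

Set F(x, y) = (left side) − (right side), so the curve is F = 0. Differentiating each term of F:
  d/dx[x^5] = 5x^4
  d/dx[3xy] = 3x·y' + 3y
  d/dx[y^4] = 4y^3·y'
  d/dx[-15] = 0

Collecting, the y'-free part is the partial derivative in x and the y' coefficient is the partial derivative in y:
  ∂F/∂x = 5x^4 + 3y
  ∂F/∂y = 3x + 4y^3

so d/dx[F(x, y(x))] = ∂F/∂x + (∂F/∂y)·y' = 0. Rearranging,
  dy/dx = -(∂F/∂x)/(∂F/∂y) = -(5x^4 + 3y)/(3x + 4y^3) = (-5x^4 - 3y)/(3x + 4y^3)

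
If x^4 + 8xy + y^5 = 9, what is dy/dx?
Differentiate both sides with respect to x, treating y as y(x). By the chain rule, any term containing y contributes a factor of y' = dy/dx when we differentiate it.

Move every term to one side and write the relation as F(x, y) = 0. Term by term,
  d/dx[x^4] = 4x^3
  d/dx[8xy] = 8x·y' + 8y
  d/dx[y^5] = 5y^4·y'
  d/dx[-9] = 0

The pieces without y' make up ∂F/∂x and the coefficient of y' is ∂F/∂y:
  ∂F/∂x = 4x^3 + 8y,
  ∂F/∂y = 8x + 5y^4.

Since d/dx[F] = ∂F/∂x + (∂F/∂y)·y' = 0, solve for y':
  (∂F/∂y)·y' = -∂F/∂x
  dy/dx = -(∂F/∂x)/(∂F/∂y) = -(4x^3 + 8y)/(8x + 5y^4) = 4(-x^3 - 2y)/(8x + 5y^4)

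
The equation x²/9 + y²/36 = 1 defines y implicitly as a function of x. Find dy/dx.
Differentiate both sides with respect to x, treating y as y(x). By the chain rule, any term containing y contributes a factor of y' = dy/dx when we differentiate it.

Move every term to one side and write the relation as F(x, y) = 0. Term by term,
  d/dx[x^2/9] = 2x/9
  d/dx[y^2/36] = y·y'/18
  d/dx[-1] = 0

The pieces without y' make up ∂F/∂x and the coefficient of y' is ∂F/∂y:
  ∂F/∂x = 2x/9,
  ∂F/∂y = y/18.

Since d/dx[F] = ∂F/∂x + (∂F/∂y)·y' = 0, solve for y':
  (∂F/∂y)·y' = -∂F/∂x
  dy/dx = -(∂F/∂x)/(∂F/∂y) = -(2x/9)/(y/18) = -4x/y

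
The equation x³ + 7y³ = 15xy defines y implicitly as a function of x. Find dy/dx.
Differentiate both sides with respect to x, treating y as y(x). By the chain rule, any term containing y contributes a factor of y' = dy/dx when we differentiate it.

Move every term to one side and write the relation as F(x, y) = 0. Term by term,
  d/dx[x^3] = 3x^2
  d/dx[-15xy] = -15x·y' - 15y
  d/dx[7y^3] = 21y^2·y'

The pieces without y' make up ∂F/∂x and the coefficient of y' is ∂F/∂y:
  ∂F/∂x = 3x^2 - 15y,
  ∂F/∂y = -15x + 21y^2.

Since d/dx[F] = ∂F/∂x + (∂F/∂y)·y' = 0, solve for y':
  (∂F/∂y)·y' = -∂F/∂x
  dy/dx = -(∂F/∂x)/(∂F/∂y) = -(3x^2 - 15y)/(-15x + 21y^2) = (x^2 - 5y)/(5x - 7y^2)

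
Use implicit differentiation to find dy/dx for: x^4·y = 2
Take d/dx of both sides. Since y is implicitly a function of x, the chain rule attaches a y' = dy/dx factor whenever we differentiate through y.

Set F(x, y) = (left side) − (right side), so the curve is F = 0. Differentiating each term of F:
  d/dx[x^4y] = x^4·y' + 4x^3y
  d/dx[-2] = 0

Collecting, the y'-free part is the partial derivative in x and the y' coefficient is the partial derivative in y:
  ∂F/∂x = 4x^3y
  ∂F/∂y = x^4

so d/dx[F(x, y(x))] = ∂F/∂x + (∂F/∂y)·y' = 0. Rearranging,
  dy/dx = -(∂F/∂x)/(∂F/∂y) = -(4x^3y)/(x^4) = -4y/x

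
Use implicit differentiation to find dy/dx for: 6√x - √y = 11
Differentiate both sides with respect to x, treating y as y(x). By the chain rule, any term containing y contributes a factor of y' = dy/dx when we differentiate it.

Move every term to one side and write the relation as F(x, y) = 0. Term by term,
  d/dx[6√(x)] = 3/√(x)
  d/dx[-√(y)] = -y'/(2√(y))
  d/dx[-11] = 0

The pieces without y' make up ∂F/∂x and the coefficient of y' is ∂F/∂y:
  ∂F/∂x = 3/√(x),
  ∂F/∂y = -1/(2√(y)).

Since d/dx[F] = ∂F/∂x + (∂F/∂y)·y' = 0, solve for y':
  (∂F/∂y)·y' = -∂F/∂x
  dy/dx = -(∂F/∂x)/(∂F/∂y) = -(3/√(x))/(-1/(2√(y))) = 6√(y)/√(x)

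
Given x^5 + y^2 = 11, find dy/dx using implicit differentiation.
Differentiate both sides with respect to x, treating y as y(x). By the chain rule, any term containing y contributes a factor of y' = dy/dx when we differentiate it.

Move every term to one side and write the relation as F(x, y) = 0. Term by term,
  d/dx[x^5] = 5x^4
  d/dx[y^2] = 2y·y'
  d/dx[-11] = 0

The pieces without y' make up ∂F/∂x and the coefficient of y' is ∂F/∂y:
  ∂F/∂x = 5x^4,
  ∂F/∂y = 2y.

Since d/dx[F] = ∂F/∂x + (∂F/∂y)·y' = 0, solve for y':
  (∂F/∂y)·y' = -∂F/∂x
  dy/dx = -(∂F/∂x)/(∂F/∂y) = -(5x^4)/(2y) = -5x^4/(2y)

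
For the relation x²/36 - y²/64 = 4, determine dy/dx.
Take d/dx of both sides. Since y is implicitly a function of x, the chain rule attaches a y' = dy/dx factor whenever we differentiate through y.

Set F(x, y) = (left side) − (right side), so the curve is F = 0. Differentiating each term of F:
  d/dx[x^2/36] = x/18
  d/dx[-y^2/64] = -y·y'/32
  d/dx[-4] = 0

Collecting, the y'-free part is the partial derivative in x and the y' coefficient is the partial derivative in y:
  ∂F/∂x = x/18
  ∂F/∂y = -y/32

so d/dx[F(x, y(x))] = ∂F/∂x + (∂F/∂y)·y' = 0. Rearranging,
  dy/dx = -(∂F/∂x)/(∂F/∂y) = -(x/18)/(-y/32) = 16x/(9y)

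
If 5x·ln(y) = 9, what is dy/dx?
Differentiate the relation implicitly: treat y = y(x) and apply the chain rule, so every y-derivative picks up a y' = dy/dx factor.

With everything moved to the left-hand side, differentiate term by term:
  d/dx[5x·ln(y)] = 5x·y'/y + 5ln(y)
  d/dx[-9] = 0

Separating the contributions that come from x directly and those that come through y:
  without y':      5ln(y)
  multiplying y':  5x/y

so (5ln(y)) + (5x/y)·y' = 0, and therefore
  dy/dx = -(5ln(y))/(5x/y) = -y·ln(y)/x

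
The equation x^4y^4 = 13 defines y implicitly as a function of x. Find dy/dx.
Take d/dx of both sides. Since y is implicitly a function of x, the chain rule attaches a y' = dy/dx factor whenever we differentiate through y.

Set F(x, y) = (left side) − (right side), so the curve is F = 0. Differentiating each term of F:
  d/dx[x^4y^4] = 4x^4y^3·y' + 4x^3y^4
  d/dx[-13] = 0

Collecting, the y'-free part is the partial derivative in x and the y' coefficient is the partial derivative in y:
  ∂F/∂x = 4x^3y^4
  ∂F/∂y = 4x^4y^3

so d/dx[F(x, y(x))] = ∂F/∂x + (∂F/∂y)·y' = 0. Rearranging,
  dy/dx = -(∂F/∂x)/(∂F/∂y) = -(4x^3y^4)/(4x^4y^3) = -y/x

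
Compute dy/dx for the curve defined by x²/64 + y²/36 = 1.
Differentiate both sides with respect to x, treating y as y(x). By the chain rule, any term containing y contributes a factor of y' = dy/dx when we differentiate it.

Move every term to one side and write the relation as F(x, y) = 0. Term by term,
  d/dx[x^2/64] = x/32
  d/dx[y^2/36] = y·y'/18
  d/dx[-1] = 0

The pieces without y' make up ∂F/∂x and the coefficient of y' is ∂F/∂y:
  ∂F/∂x = x/32,
  ∂F/∂y = y/18.

Since d/dx[F] = ∂F/∂x + (∂F/∂y)·y' = 0, solve for y':
  (∂F/∂y)·y' = -∂F/∂x
  dy/dx = -(∂F/∂x)/(∂F/∂y) = -(x/32)/(y/18) = -9x/(16y)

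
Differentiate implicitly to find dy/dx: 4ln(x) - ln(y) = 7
Apply d/dx to both sides, remembering that y depends on x. Each occurrence of y therefore brings in a y' = dy/dx via the chain rule.

With F(x, y) equal to the left-hand side minus the right, differentiate F term by term:
  d/dx[4ln(x)] = 4/x
  d/dx[-ln(y)] = -y'/y
  d/dx[-7] = 0
Adding these up, d/dx[F] = 0 becomes
  (4/x) + (-1/y)·y' = 0,
so isolating y',
  dy/dx = -(4/x)/(-1/y) = 4y/x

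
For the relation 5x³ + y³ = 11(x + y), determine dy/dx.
Differentiate both sides with respect to x, treating y as y(x). By the chain rule, any term containing y contributes a factor of y' = dy/dx when we differentiate it.

Move every term to one side and write the relation as F(x, y) = 0. Term by term,
  d/dx[5x^3] = 15x^2
  d/dx[-11x] = -11
  d/dx[y^3] = 3y^2·y'
  d/dx[-11y] = -11·y'

The pieces without y' make up ∂F/∂x and the coefficient of y' is ∂F/∂y:
  ∂F/∂x = 15x^2 - 11,
  ∂F/∂y = 3y^2 - 11.

Since d/dx[F] = ∂F/∂x + (∂F/∂y)·y' = 0, solve for y':
  (∂F/∂y)·y' = -∂F/∂x
  dy/dx = -(∂F/∂x)/(∂F/∂y) = -(15x^2 - 11)/(3y^2 - 11) = (11 - 15x^2)/(3y^2 - 11)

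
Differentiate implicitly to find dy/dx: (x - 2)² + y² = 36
Differentiate the relation implicitly: treat y = y(x) and apply the chain rule, so every y-derivative picks up a y' = dy/dx factor.

With everything moved to the left-hand side, differentiate term by term:
  d/dx[y^2] = 2y·y'
  d/dx[(x - 2)^2] = 2x - 4
  d/dx[-36] = 0

Separating the contributions that come from x directly and those that come through y:
  without y':      2x - 4
  multiplying y':  2y

so (2x - 4) + (2y)·y' = 0, and therefore
  dy/dx = -(2x - 4)/(2y) = (2 - x)/y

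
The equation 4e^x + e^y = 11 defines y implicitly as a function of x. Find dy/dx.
Differentiate both sides with respect to x, treating y as y(x). By the chain rule, any term containing y contributes a factor of y' = dy/dx when we differentiate it.

Move every term to one side and write the relation as F(x, y) = 0. Term by term,
  d/dx[4e^(x)] = 4e^(x)
  d/dx[e^(y)] = y'·e^(y)
  d/dx[-11] = 0

The pieces without y' make up ∂F/∂x and the coefficient of y' is ∂F/∂y:
  ∂F/∂x = 4e^(x),
  ∂F/∂y = e^(y).

Since d/dx[F] = ∂F/∂x + (∂F/∂y)·y' = 0, solve for y':
  (∂F/∂y)·y' = -∂F/∂x
  dy/dx = -(∂F/∂x)/(∂F/∂y) = -(4e^(x))/(e^(y)) = -4e^(x - y)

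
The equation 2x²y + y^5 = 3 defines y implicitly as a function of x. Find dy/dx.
Differentiate both sides with respect to x, treating y as y(x). By the chain rule, any term containing y contributes a factor of y' = dy/dx when we differentiate it.

Move every term to one side and write the relation as F(x, y) = 0. Term by term,
  d/dx[2x^2y] = 2x^2·y' + 4xy
  d/dx[y^5] = 5y^4·y'
  d/dx[-3] = 0

The pieces without y' make up ∂F/∂x and the coefficient of y' is ∂F/∂y:
  ∂F/∂x = 4xy,
  ∂F/∂y = 2x^2 + 5y^4.

Since d/dx[F] = ∂F/∂x + (∂F/∂y)·y' = 0, solve for y':
  (∂F/∂y)·y' = -∂F/∂x
  dy/dx = -(∂F/∂x)/(∂F/∂y) = -(4xy)/(2x^2 + 5y^4) = -4xy/(2x^2 + 5y^4)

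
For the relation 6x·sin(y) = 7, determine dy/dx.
Differentiate both sides with respect to x, treating y as y(x). By the chain rule, any term containing y contributes a factor of y' = dy/dx when we differentiate it.

Move every term to one side and write the relation as F(x, y) = 0. Term by term,
  d/dx[6x·sin(y)] = 6x·y'·cos(y) + 6sin(y)
  d/dx[-7] = 0

The pieces without y' make up ∂F/∂x and the coefficient of y' is ∂F/∂y:
  ∂F/∂x = 6sin(y),
  ∂F/∂y = 6x·cos(y).

Since d/dx[F] = ∂F/∂x + (∂F/∂y)·y' = 0, solve for y':
  (∂F/∂y)·y' = -∂F/∂x
  dy/dx = -(∂F/∂x)/(∂F/∂y) = -(6sin(y))/(6x·cos(y)) = -tan(y)/x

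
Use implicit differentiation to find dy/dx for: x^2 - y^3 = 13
Differentiate the relation implicitly: treat y = y(x) and apply the chain rule, so every y-derivative picks up a y' = dy/dx factor.

With everything moved to the left-hand side, differentiate term by term:
  d/dx[x^2] = 2x
  d/dx[-y^3] = -3y^2·y'
  d/dx[-13] = 0

Separating the contributions that come from x directly and those that come through y:
  without y':      2x
  multiplying y':  -3y^2

so (2x) + (-3y^2)·y' = 0, and therefore
  dy/dx = -(2x)/(-3y^2) = 2x/(3y^2)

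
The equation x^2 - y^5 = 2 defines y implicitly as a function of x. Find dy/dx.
Differentiate both sides with respect to x, treating y as y(x). By the chain rule, any term containing y contributes a factor of y' = dy/dx when we differentiate it.

Move every term to one side and write the relation as F(x, y) = 0. Term by term,
  d/dx[x^2] = 2x
  d/dx[-y^5] = -5y^4·y'
  d/dx[-2] = 0

The pieces without y' make up ∂F/∂x and the coefficient of y' is ∂F/∂y:
  ∂F/∂x = 2x,
  ∂F/∂y = -5y^4.

Since d/dx[F] = ∂F/∂x + (∂F/∂y)·y' = 0, solve for y':
  (∂F/∂y)·y' = -∂F/∂x
  dy/dx = -(∂F/∂x)/(∂F/∂y) = -(2x)/(-5y^4) = 2x/(5y^4)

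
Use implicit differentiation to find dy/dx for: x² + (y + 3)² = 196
Take d/dx of both sides. Since y is implicitly a function of x, the chain rule attaches a y' = dy/dx factor whenever we differentiate through y.

Set F(x, y) = (left side) − (right side), so the curve is F = 0. Differentiating each term of F:
  d/dx[x^2] = 2x
  d/dx[(y + 3)^2] = 2·y'(y + 3)
  d/dx[-196] = 0

Collecting, the y'-free part is the partial derivative in x and the y' coefficient is the partial derivative in y:
  ∂F/∂x = 2x
  ∂F/∂y = 2y + 6

so d/dx[F(x, y(x))] = ∂F/∂x + (∂F/∂y)·y' = 0. Rearranging,
  dy/dx = -(∂F/∂x)/(∂F/∂y) = -(2x)/(2y + 6) = -x/(y + 3)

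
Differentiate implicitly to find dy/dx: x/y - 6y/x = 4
Differentiate both sides with respect to x, treating y as y(x). By the chain rule, any term containing y contributes a factor of y' = dy/dx when we differentiate it.

Move every term to one side and write the relation as F(x, y) = 0. Term by term,
  d/dx[x/y] = -x·y'/y^2 + 1/y
  d/dx[-6y/x] = -6·y'/x + 6y/x^2
  d/dx[-4] = 0

The pieces without y' make up ∂F/∂x and the coefficient of y' is ∂F/∂y:
  ∂F/∂x = 1/y + 6y/x^2,
  ∂F/∂y = -x/y^2 - 6/x.

Since d/dx[F] = ∂F/∂x + (∂F/∂y)·y' = 0, solve for y':
  (∂F/∂y)·y' = -∂F/∂x
  dy/dx = -(∂F/∂x)/(∂F/∂y) = -(1/y + 6y/x^2)/(-x/y^2 - 6/x)
        = -((x^2 + 6y^2)/(x^2y))/(-(x^2 + 6y^2)/(xy^2)) = y/x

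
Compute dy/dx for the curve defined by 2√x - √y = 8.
Differentiate the relation implicitly: treat y = y(x) and apply the chain rule, so every y-derivative picks up a y' = dy/dx factor.

With everything moved to the left-hand side, differentiate term by term:
  d/dx[2√(x)] = 1/√(x)
  d/dx[-√(y)] = -y'/(2√(y))
  d/dx[-8] = 0

Separating the contributions that come from x directly and those that come through y:
  without y':      1/√(x)
  multiplying y':  -1/(2√(y))

so (1/√(x)) + (-1/(2√(y)))·y' = 0, and therefore
  dy/dx = -(1/√(x))/(-1/(2√(y))) = 2√(y)/√(x)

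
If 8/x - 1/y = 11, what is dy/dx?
Apply d/dx to both sides, remembering that y depends on x. Each occurrence of y therefore brings in a y' = dy/dx via the chain rule.

With F(x, y) equal to the left-hand side minus the right, differentiate F term by term:
  d/dx[-1/y] = y'/y^2
  d/dx[8/x] = -8/x^2
  d/dx[-11] = 0
Adding these up, d/dx[F] = 0 becomes
  (-8/x^2) + (y^(-2))·y' = 0,
so isolating y',
  dy/dx = -(-8/x^2)/(y^(-2)) = 8y^2/x^2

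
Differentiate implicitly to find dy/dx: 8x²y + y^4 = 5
Differentiate the relation implicitly: treat y = y(x) and apply the chain rule, so every y-derivative picks up a y' = dy/dx factor.

With everything moved to the left-hand side, differentiate term by term:
  d/dx[8x^2y] = 8x^2·y' + 16xy
  d/dx[y^4] = 4y^3·y'
  d/dx[-5] = 0

Separating the contributions that come from x directly and those that come through y:
  without y':      16xy
  multiplying y':  8x^2 + 4y^3

so (16xy) + (8x^2 + 4y^3)·y' = 0, and therefore
  dy/dx = -(16xy)/(8x^2 + 4y^3) = -4xy/(2x^2 + y^3)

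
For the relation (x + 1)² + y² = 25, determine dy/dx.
Differentiate both sides with respect to x, treating y as y(x). By the chain rule, any term containing y contributes a factor of y' = dy/dx when we differentiate it.

Move every term to one side and write the relation as F(x, y) = 0. Term by term,
  d/dx[y^2] = 2y·y'
  d/dx[(x + 1)^2] = 2x + 2
  d/dx[-25] = 0

The pieces without y' make up ∂F/∂x and the coefficient of y' is ∂F/∂y:
  ∂F/∂x = 2x + 2,
  ∂F/∂y = 2y.

Since d/dx[F] = ∂F/∂x + (∂F/∂y)·y' = 0, solve for y':
  (∂F/∂y)·y' = -∂F/∂x
  dy/dx = -(∂F/∂x)/(∂F/∂y) = -(2x + 2)/(2y) = (-x - 1)/y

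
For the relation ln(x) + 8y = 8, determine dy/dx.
Apply d/dx to both sides, remembering that y depends on x. Each occurrence of y therefore brings in a y' = dy/dx via the chain rule.

With F(x, y) equal to the left-hand side minus the right, differentiate F term by term:
  d/dx[8y] = 8·y'
  d/dx[ln(x)] = 1/x
  d/dx[-8] = 0
Adding these up, d/dx[F] = 0 becomes
  (1/x) + (8)·y' = 0,
so isolating y',
  dy/dx = -(1/x)/(8) = -1/(8x)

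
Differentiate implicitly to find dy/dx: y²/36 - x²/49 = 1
Differentiate the relation implicitly: treat y = y(x) and apply the chain rule, so every y-derivative picks up a y' = dy/dx factor.

With everything moved to the left-hand side, differentiate term by term:
  d/dx[-x^2/49] = -2x/49
  d/dx[y^2/36] = y·y'/18
  d/dx[-1] = 0

Separating the contributions that come from x directly and those that come through y:
  without y':      -2x/49
  multiplying y':  y/18

so (-2x/49) + (y/18)·y' = 0, and therefore
  dy/dx = -(-2x/49)/(y/18) = 36x/(49y)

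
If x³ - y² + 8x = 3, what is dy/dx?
Differentiate the relation implicitly: treat y = y(x) and apply the chain rule, so every y-derivative picks up a y' = dy/dx factor.

With everything moved to the left-hand side, differentiate term by term:
  d/dx[x^3] = 3x^2
  d/dx[8x] = 8
  d/dx[-y^2] = -2y·y'
  d/dx[-3] = 0

Separating the contributions that come from x directly and those that come through y:
  without y':      3x^2 + 8
  multiplying y':  -2y

so (3x^2 + 8) + (-2y)·y' = 0, and therefore
  dy/dx = -(3x^2 + 8)/(-2y) = (3x^2 + 8)/(2y)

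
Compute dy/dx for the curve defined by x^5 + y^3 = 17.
Differentiate both sides with respect to x, treating y as y(x). By the chain rule, any term containing y contributes a factor of y' = dy/dx when we differentiate it.

Move every term to one side and write the relation as F(x, y) = 0. Term by term,
  d/dx[x^5] = 5x^4
  d/dx[y^3] = 3y^2·y'
  d/dx[-17] = 0

The pieces without y' make up ∂F/∂x and the coefficient of y' is ∂F/∂y:
  ∂F/∂x = 5x^4,
  ∂F/∂y = 3y^2.

Since d/dx[F] = ∂F/∂x + (∂F/∂y)·y' = 0, solve for y':
  (∂F/∂y)·y' = -∂F/∂x
  dy/dx = -(∂F/∂x)/(∂F/∂y) = -(5x^4)/(3y^2) = -5x^4/(3y^2)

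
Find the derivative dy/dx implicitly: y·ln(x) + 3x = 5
Differentiate the relation implicitly: treat y = y(x) and apply the chain rule, so every y-derivative picks up a y' = dy/dx factor.

With everything moved to the left-hand side, differentiate term by term:
  d/dx[3x] = 3
  d/dx[y·ln(x)] = y'·ln(x) + y/x
  d/dx[-5] = 0

Separating the contributions that come from x directly and those that come through y:
  without y':      3 + y/x
  multiplying y':  ln(x)

so (3 + y/x) + (ln(x))·y' = 0, and therefore
  dy/dx = -(3 + y/x)/(ln(x))
        = -((3x + y)/x)/(ln(x)) = (-3x - y)/(x·ln(x))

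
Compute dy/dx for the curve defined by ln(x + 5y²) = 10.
Apply d/dx to both sides, remembering that y depends on x. Each occurrence of y therefore brings in a y' = dy/dx via the chain rule.

With F(x, y) equal to the left-hand side minus the right, differentiate F term by term:
  d/dx[ln(x + 5y^2)] = (10y·y' + 1)/(x + 5y^2)
  d/dx[-10] = 0
Adding these up, d/dx[F] = 0 becomes
  (1/(x + 5y^2)) + (10y/(x + 5y^2))·y' = 0,
so isolating y',
  dy/dx = -(1/(x + 5y^2))/(10y/(x + 5y^2)) = -1/(10y)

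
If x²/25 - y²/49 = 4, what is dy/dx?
Differentiate both sides with respect to x, treating y as y(x). By the chain rule, any term containing y contributes a factor of y' = dy/dx when we differentiate it.

Move every term to one side and write the relation as F(x, y) = 0. Term by term,
  d/dx[x^2/25] = 2x/25
  d/dx[-y^2/49] = -2y·y'/49
  d/dx[-4] = 0

The pieces without y' make up ∂F/∂x and the coefficient of y' is ∂F/∂y:
  ∂F/∂x = 2x/25,
  ∂F/∂y = -2y/49.

Since d/dx[F] = ∂F/∂x + (∂F/∂y)·y' = 0, solve for y':
  (∂F/∂y)·y' = -∂F/∂x
  dy/dx = -(∂F/∂x)/(∂F/∂y) = -(2x/25)/(-2y/49) = 49x/(25y)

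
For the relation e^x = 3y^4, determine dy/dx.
Differentiate the relation implicitly: treat y = y(x) and apply the chain rule, so every y-derivative picks up a y' = dy/dx factor.

With everything moved to the left-hand side, differentiate term by term:
  d/dx[-3y^4] = -12y^3·y'
  d/dx[e^(x)] = e^(x)

Separating the contributions that come from x directly and those that come through y:
  without y':      e^(x)
  multiplying y':  -12y^3

so (e^(x)) + (-12y^3)·y' = 0, and therefore
  dy/dx = -(e^(x))/(-12y^3) = e^(x)/(12y^3)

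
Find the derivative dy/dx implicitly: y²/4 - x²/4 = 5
Differentiate the relation implicitly: treat y = y(x) and apply the chain rule, so every y-derivative picks up a y' = dy/dx factor.

With everything moved to the left-hand side, differentiate term by term:
  d/dx[-x^2/4] = -x/2
  d/dx[y^2/4] = y·y'/2
  d/dx[-5] = 0

Separating the contributions that come from x directly and those that come through y:
  without y':      -x/2
  multiplying y':  y/2

so (-x/2) + (y/2)·y' = 0, and therefore
  dy/dx = -(-x/2)/(y/2) = x/y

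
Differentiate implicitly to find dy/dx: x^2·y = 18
Differentiate the relation implicitly: treat y = y(x) and apply the chain rule, so every y-derivative picks up a y' = dy/dx factor.

With everything moved to the left-hand side, differentiate term by term:
  d/dx[x^2y] = x^2·y' + 2xy
  d/dx[-18] = 0

Separating the contributions that come from x directly and those that come through y:
  without y':      2xy
  multiplying y':  x^2

so (2xy) + (x^2)·y' = 0, and therefore
  dy/dx = -(2xy)/(x^2) = -2y/x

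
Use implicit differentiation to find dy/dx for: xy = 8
Differentiate both sides with respect to x, treating y as y(x). By the chain rule, any term containing y contributes a factor of y' = dy/dx when we differentiate it.

Move every term to one side and write the relation as F(x, y) = 0. Term by term,
  d/dx[xy] = x·y' + y
  d/dx[-8] = 0

The pieces without y' make up ∂F/∂x and the coefficient of y' is ∂F/∂y:
  ∂F/∂x = y,
  ∂F/∂y = x.

Since d/dx[F] = ∂F/∂x + (∂F/∂y)·y' = 0, solve for y':
  (∂F/∂y)·y' = -∂F/∂x
  dy/dx = -(∂F/∂x)/(∂F/∂y) = -(y)/(x) = -y/x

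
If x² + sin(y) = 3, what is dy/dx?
Differentiate the relation implicitly: treat y = y(x) and apply the chain rule, so every y-derivative picks up a y' = dy/dx factor.

With everything moved to the left-hand side, differentiate term by term:
  d/dx[x^2] = 2x
  d/dx[sin(y)] = y'·cos(y)
  d/dx[-3] = 0

Separating the contributions that come from x directly and those that come through y:
  without y':      2x
  multiplying y':  cos(y)

so (2x) + (cos(y))·y' = 0, and therefore
  dy/dx = -(2x)/(cos(y)) = -2x/cos(y)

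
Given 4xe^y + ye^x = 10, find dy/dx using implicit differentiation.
Differentiate both sides with respect to x, treating y as y(x). By the chain rule, any term containing y contributes a factor of y' = dy/dx when we differentiate it.

Move every term to one side and write the relation as F(x, y) = 0. Term by term,
  d/dx[4x·e^(y)] = 4x·y'·e^(y) + 4e^(y)
  d/dx[y·e^(x)] = y·e^(x) + y'·e^(x)
  d/dx[-10] = 0

The pieces without y' make up ∂F/∂x and the coefficient of y' is ∂F/∂y:
  ∂F/∂x = y·e^(x) + 4e^(y),
  ∂F/∂y = 4x·e^(y) + e^(x).

Since d/dx[F] = ∂F/∂x + (∂F/∂y)·y' = 0, solve for y':
  (∂F/∂y)·y' = -∂F/∂x
  dy/dx = -(∂F/∂x)/(∂F/∂y) = -(y·e^(x) + 4e^(y))/(4x·e^(y) + e^(x)) = (-y·e^(x) - 4e^(y))/(4x·e^(y) + e^(x))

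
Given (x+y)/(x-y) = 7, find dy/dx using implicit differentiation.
Differentiate both sides with respect to x, treating y as y(x). By the chain rule, any term containing y contributes a factor of y' = dy/dx when we differentiate it.

Move every term to one side and write the relation as F(x, y) = 0. Term by term,
  d/dx[(x + y)/(x - y)] = (y' + 1)/(x - y) + (x + y)(y' - 1)/(x - y)^2
  d/dx[-7] = 0

The pieces without y' make up ∂F/∂x and the coefficient of y' is ∂F/∂y:
  ∂F/∂x = 1/(x - y) - (x + y)/(x - y)^2,
  ∂F/∂y = 1/(x - y) + (x + y)/(x - y)^2.

Since d/dx[F] = ∂F/∂x + (∂F/∂y)·y' = 0, solve for y':
  (∂F/∂y)·y' = -∂F/∂x
  dy/dx = -(∂F/∂x)/(∂F/∂y) = -(1/(x - y) - (x + y)/(x - y)^2)/(1/(x - y) + (x + y)/(x - y)^2)
        = -(-2y/(x - y)^2)/(2x/(x - y)^2) = y/x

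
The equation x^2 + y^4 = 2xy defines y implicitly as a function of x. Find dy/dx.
Differentiate the relation implicitly: treat y = y(x) and apply the chain rule, so every y-derivative picks up a y' = dy/dx factor.

With everything moved to the left-hand side, differentiate term by term:
  d/dx[x^2] = 2x
  d/dx[-2xy] = -2x·y' - 2y
  d/dx[y^4] = 4y^3·y'

Separating the contributions that come from x directly and those that come through y:
  without y':      2x - 2y
  multiplying y':  -2x + 4y^3

so (2x - 2y) + (-2x + 4y^3)·y' = 0, and therefore
  dy/dx = -(2x - 2y)/(-2x + 4y^3) = (x - y)/(x - 2y^3)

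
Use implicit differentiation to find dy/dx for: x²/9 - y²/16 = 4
Take d/dx of both sides. Since y is implicitly a function of x, the chain rule attaches a y' = dy/dx factor whenever we differentiate through y.

Set F(x, y) = (left side) − (right side), so the curve is F = 0. Differentiating each term of F:
  d/dx[x^2/9] = 2x/9
  d/dx[-y^2/16] = -y·y'/8
  d/dx[-4] = 0

Collecting, the y'-free part is the partial derivative in x and the y' coefficient is the partial derivative in y:
  ∂F/∂x = 2x/9
  ∂F/∂y = -y/8

so d/dx[F(x, y(x))] = ∂F/∂x + (∂F/∂y)·y' = 0. Rearranging,
  dy/dx = -(∂F/∂x)/(∂F/∂y) = -(2x/9)/(-y/8) = 16x/(9y)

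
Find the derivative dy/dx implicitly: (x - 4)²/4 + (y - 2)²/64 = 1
Apply d/dx to both sides, remembering that y depends on x. Each occurrence of y therefore brings in a y' = dy/dx via the chain rule.

With F(x, y) equal to the left-hand side minus the right, differentiate F term by term:
  d/dx[(x - 4)^2/4] = x/2 - 2
  d/dx[(y - 2)^2/64] = y'(y - 2)/32
  d/dx[-1] = 0
Adding these up, d/dx[F] = 0 becomes
  (x/2 - 2) + (y/32 - 1/16)·y' = 0,
so isolating y',
  dy/dx = -(x/2 - 2)/(y/32 - 1/16)
        = -((x - 4)/2)/((y - 2)/32) = 16(4 - x)/(y - 2)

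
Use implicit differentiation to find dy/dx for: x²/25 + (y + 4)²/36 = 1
Differentiate both sides with respect to x, treating y as y(x). By the chain rule, any term containing y contributes a factor of y' = dy/dx when we differentiate it.

Move every term to one side and write the relation as F(x, y) = 0. Term by term,
  d/dx[x^2/25] = 2x/25
  d/dx[(y + 4)^2/36] = y'(y + 4)/18
  d/dx[-1] = 0

The pieces without y' make up ∂F/∂x and the coefficient of y' is ∂F/∂y:
  ∂F/∂x = 2x/25,
  ∂F/∂y = y/18 + 2/9.

Since d/dx[F] = ∂F/∂x + (∂F/∂y)·y' = 0, solve for y':
  (∂F/∂y)·y' = -∂F/∂x
  dy/dx = -(∂F/∂x)/(∂F/∂y) = -(2x/25)/(y/18 + 2/9)
        = -(2x/25)/((y + 4)/18) = -36x/(25y + 100)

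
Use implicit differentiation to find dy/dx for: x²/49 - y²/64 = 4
Differentiate the relation implicitly: treat y = y(x) and apply the chain rule, so every y-derivative picks up a y' = dy/dx factor.

With everything moved to the left-hand side, differentiate term by term:
  d/dx[x^2/49] = 2x/49
  d/dx[-y^2/64] = -y·y'/32
  d/dx[-4] = 0

Separating the contributions that come from x directly and those that come through y:
  without y':      2x/49
  multiplying y':  -y/32

so (2x/49) + (-y/32)·y' = 0, and therefore
  dy/dx = -(2x/49)/(-y/32) = 64x/(49y)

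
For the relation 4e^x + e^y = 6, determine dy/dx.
Apply d/dx to both sides, remembering that y depends on x. Each occurrence of y therefore brings in a y' = dy/dx via the chain rule.

With F(x, y) equal to the left-hand side minus the right, differentiate F term by term:
  d/dx[4e^(x)] = 4e^(x)
  d/dx[e^(y)] = y'·e^(y)
  d/dx[-6] = 0
Adding these up, d/dx[F] = 0 becomes
  (4e^(x)) + (e^(y))·y' = 0,
so isolating y',
  dy/dx = -(4e^(x))/(e^(y)) = -4e^(x - y)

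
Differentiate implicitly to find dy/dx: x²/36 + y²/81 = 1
Differentiate both sides with respect to x, treating y as y(x). By the chain rule, any term containing y contributes a factor of y' = dy/dx when we differentiate it.

Move every term to one side and write the relation as F(x, y) = 0. Term by term,
  d/dx[x^2/36] = x/18
  d/dx[y^2/81] = 2y·y'/81
  d/dx[-1] = 0

The pieces without y' make up ∂F/∂x and the coefficient of y' is ∂F/∂y:
  ∂F/∂x = x/18,
  ∂F/∂y = 2y/81.

Since d/dx[F] = ∂F/∂x + (∂F/∂y)·y' = 0, solve for y':
  (∂F/∂y)·y' = -∂F/∂x
  dy/dx = -(∂F/∂x)/(∂F/∂y) = -(x/18)/(2y/81) = -9x/(4y)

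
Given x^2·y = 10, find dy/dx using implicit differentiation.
Differentiate the relation implicitly: treat y = y(x) and apply the chain rule, so every y-derivative picks up a y' = dy/dx factor.

With everything moved to the left-hand side, differentiate term by term:
  d/dx[x^2y] = x^2·y' + 2xy
  d/dx[-10] = 0

Separating the contributions that come from x directly and those that come through y:
  without y':      2xy
  multiplying y':  x^2

so (2xy) + (x^2)·y' = 0, and therefore
  dy/dx = -(2xy)/(x^2) = -2y/x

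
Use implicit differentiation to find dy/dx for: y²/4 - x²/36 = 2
Differentiate the relation implicitly: treat y = y(x) and apply the chain rule, so every y-derivative picks up a y' = dy/dx factor.

With everything moved to the left-hand side, differentiate term by term:
  d/dx[-x^2/36] = -x/18
  d/dx[y^2/4] = y·y'/2
  d/dx[-2] = 0

Separating the contributions that come from x directly and those that come through y:
  without y':      -x/18
  multiplying y':  y/2

so (-x/18) + (y/2)·y' = 0, and therefore
  dy/dx = -(-x/18)/(y/2) = x/(9y)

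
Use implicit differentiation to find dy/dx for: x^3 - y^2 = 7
Differentiate both sides with respect to x, treating y as y(x). By the chain rule, any term containing y contributes a factor of y' = dy/dx when we differentiate it.

Move every term to one side and write the relation as F(x, y) = 0. Term by term,
  d/dx[x^3] = 3x^2
  d/dx[-y^2] = -2y·y'
  d/dx[-7] = 0

The pieces without y' make up ∂F/∂x and the coefficient of y' is ∂F/∂y:
  ∂F/∂x = 3x^2,
  ∂F/∂y = -2y.

Since d/dx[F] = ∂F/∂x + (∂F/∂y)·y' = 0, solve for y':
  (∂F/∂y)·y' = -∂F/∂x
  dy/dx = -(∂F/∂x)/(∂F/∂y) = -(3x^2)/(-2y) = 3x^2/(2y)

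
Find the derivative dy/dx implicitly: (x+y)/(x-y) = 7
Take d/dx of both sides. Since y is implicitly a function of x, the chain rule attaches a y' = dy/dx factor whenever we differentiate through y.

Set F(x, y) = (left side) − (right side), so the curve is F = 0. Differentiating each term of F:
  d/dx[(x + y)/(x - y)] = (y' + 1)/(x - y) + (x + y)(y' - 1)/(x - y)^2
  d/dx[-7] = 0

Collecting, the y'-free part is the partial derivative in x and the y' coefficient is the partial derivative in y:
  ∂F/∂x = 1/(x - y) - (x + y)/(x - y)^2
  ∂F/∂y = 1/(x - y) + (x + y)/(x - y)^2

so d/dx[F(x, y(x))] = ∂F/∂x + (∂F/∂y)·y' = 0. Rearranging,
  dy/dx = -(∂F/∂x)/(∂F/∂y) = -(1/(x - y) - (x + y)/(x - y)^2)/(1/(x - y) + (x + y)/(x - y)^2)
        = -(-2y/(x - y)^2)/(2x/(x - y)^2) = y/x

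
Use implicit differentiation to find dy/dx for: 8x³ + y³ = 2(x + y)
Differentiate the relation implicitly: treat y = y(x) and apply the chain rule, so every y-derivative picks up a y' = dy/dx factor.

With everything moved to the left-hand side, differentiate term by term:
  d/dx[8x^3] = 24x^2
  d/dx[-2x] = -2
  d/dx[y^3] = 3y^2·y'
  d/dx[-2y] = -2·y'

Separating the contributions that come from x directly and those that come through y:
  without y':      24x^2 - 2
  multiplying y':  3y^2 - 2

so (24x^2 - 2) + (3y^2 - 2)·y' = 0, and therefore
  dy/dx = -(24x^2 - 2)/(3y^2 - 2) = 2(1 - 12x^2)/(3y^2 - 2)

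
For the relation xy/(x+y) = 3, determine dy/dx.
Differentiate both sides with respect to x, treating y as y(x). By the chain rule, any term containing y contributes a factor of y' = dy/dx when we differentiate it.

Move every term to one side and write the relation as F(x, y) = 0. Term by term,
  d/dx[xy/(x + y)] = xy(-y' - 1)/(x + y)^2 + x·y'/(x + y) + y/(x + y)
  d/dx[-3] = 0

The pieces without y' make up ∂F/∂x and the coefficient of y' is ∂F/∂y:
  ∂F/∂x = -xy/(x + y)^2 + y/(x + y),
  ∂F/∂y = -xy/(x + y)^2 + x/(x + y).

Since d/dx[F] = ∂F/∂x + (∂F/∂y)·y' = 0, solve for y':
  (∂F/∂y)·y' = -∂F/∂x
  dy/dx = -(∂F/∂x)/(∂F/∂y) = -(-xy/(x + y)^2 + y/(x + y))/(-xy/(x + y)^2 + x/(x + y))
        = -(y^2/(x + y)^2)/(x^2/(x + y)^2) = -y^2/x^2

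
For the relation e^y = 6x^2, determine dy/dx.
Apply d/dx to both sides, remembering that y depends on x. Each occurrence of y therefore brings in a y' = dy/dx via the chain rule.

With F(x, y) equal to the left-hand side minus the right, differentiate F term by term:
  d/dx[-6x^2] = -12x
  d/dx[e^(y)] = y'·e^(y)
Adding these up, d/dx[F] = 0 becomes
  (-12x) + (e^(y))·y' = 0,
so isolating y',
  dy/dx = -(-12x)/(e^(y)) = 12x·e^(-y)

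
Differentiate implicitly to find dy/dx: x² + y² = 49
Apply d/dx to both sides, remembering that y depends on x. Each occurrence of y therefore brings in a y' = dy/dx via the chain rule.

With F(x, y) equal to the left-hand side minus the right, differentiate F term by term:
  d/dx[x^2] = 2x
  d/dx[y^2] = 2y·y'
  d/dx[-49] = 0
Adding these up, d/dx[F] = 0 becomes
  (2x) + (2y)·y' = 0,
so isolating y',
  dy/dx = -(2x)/(2y) = -x/y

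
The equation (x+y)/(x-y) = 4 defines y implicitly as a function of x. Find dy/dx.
Differentiate the relation implicitly: treat y = y(x) and apply the chain rule, so every y-derivative picks up a y' = dy/dx factor.

With everything moved to the left-hand side, differentiate term by term:
  d/dx[(x + y)/(x - y)] = (y' + 1)/(x - y) + (x + y)(y' - 1)/(x - y)^2
  d/dx[-4] = 0

Separating the contributions that come from x directly and those that come through y:
  without y':      1/(x - y) - (x + y)/(x - y)^2
  multiplying y':  1/(x - y) + (x + y)/(x - y)^2

so (1/(x - y) - (x + y)/(x - y)^2) + (1/(x - y) + (x + y)/(x - y)^2)·y' = 0, and therefore
  dy/dx = -(1/(x - y) - (x + y)/(x - y)^2)/(1/(x - y) + (x + y)/(x - y)^2)
        = -(-2y/(x - y)^2)/(2x/(x - y)^2) = y/x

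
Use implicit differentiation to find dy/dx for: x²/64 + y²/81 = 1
Apply d/dx to both sides, remembering that y depends on x. Each occurrence of y therefore brings in a y' = dy/dx via the chain rule.

With F(x, y) equal to the left-hand side minus the right, differentiate F term by term:
  d/dx[x^2/64] = x/32
  d/dx[y^2/81] = 2y·y'/81
  d/dx[-1] = 0
Adding these up, d/dx[F] = 0 becomes
  (x/32) + (2y/81)·y' = 0,
so isolating y',
  dy/dx = -(x/32)/(2y/81) = -81x/(64y)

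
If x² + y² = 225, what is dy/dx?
Differentiate the relation implicitly: treat y = y(x) and apply the chain rule, so every y-derivative picks up a y' = dy/dx factor.

With everything moved to the left-hand side, differentiate term by term:
  d/dx[x^2] = 2x
  d/dx[y^2] = 2y·y'
  d/dx[-225] = 0

Separating the contributions that come from x directly and those that come through y:
  without y':      2x
  multiplying y':  2y

so (2x) + (2y)·y' = 0, and therefore
  dy/dx = -(2x)/(2y) = -x/y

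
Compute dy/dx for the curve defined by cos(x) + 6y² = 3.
Differentiate the relation implicitly: treat y = y(x) and apply the chain rule, so every y-derivative picks up a y' = dy/dx factor.

With everything moved to the left-hand side, differentiate term by term:
  d/dx[6y^2] = 12y·y'
  d/dx[cos(x)] = -sin(x)
  d/dx[-3] = 0

Separating the contributions that come from x directly and those that come through y:
  without y':      -sin(x)
  multiplying y':  12y

so (-sin(x)) + (12y)·y' = 0, and therefore
  dy/dx = -(-sin(x))/(12y) = sin(x)/(12y)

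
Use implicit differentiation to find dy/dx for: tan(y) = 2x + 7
Differentiate both sides with respect to x, treating y as y(x). By the chain rule, any term containing y contributes a factor of y' = dy/dx when we differentiate it.

Move every term to one side and write the relation as F(x, y) = 0. Term by term,
  d/dx[-2x] = -2
  d/dx[tan(y)] = y'(tan(y)^2 + 1)
  d/dx[-7] = 0

The pieces without y' make up ∂F/∂x and the coefficient of y' is ∂F/∂y:
  ∂F/∂x = -2,
  ∂F/∂y = tan(y)^2 + 1.

Since d/dx[F] = ∂F/∂x + (∂F/∂y)·y' = 0, solve for y':
  (∂F/∂y)·y' = -∂F/∂x
  dy/dx = -(∂F/∂x)/(∂F/∂y) = -(-2)/(tan(y)^2 + 1) = 2cos(y)^2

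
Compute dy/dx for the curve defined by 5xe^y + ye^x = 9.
Differentiate both sides with respect to x, treating y as y(x). By the chain rule, any term containing y contributes a factor of y' = dy/dx when we differentiate it.

Move every term to one side and write the relation as F(x, y) = 0. Term by term,
  d/dx[5x·e^(y)] = 5x·y'·e^(y) + 5e^(y)
  d/dx[y·e^(x)] = y·e^(x) + y'·e^(x)
  d/dx[-9] = 0

The pieces without y' make up ∂F/∂x and the coefficient of y' is ∂F/∂y:
  ∂F/∂x = y·e^(x) + 5e^(y),
  ∂F/∂y = 5x·e^(y) + e^(x).

Since d/dx[F] = ∂F/∂x + (∂F/∂y)·y' = 0, solve for y':
  (∂F/∂y)·y' = -∂F/∂x
  dy/dx = -(∂F/∂x)/(∂F/∂y) = -(y·e^(x) + 5e^(y))/(5x·e^(y) + e^(x)) = (-y·e^(x) - 5e^(y))/(5x·e^(y) + e^(x))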